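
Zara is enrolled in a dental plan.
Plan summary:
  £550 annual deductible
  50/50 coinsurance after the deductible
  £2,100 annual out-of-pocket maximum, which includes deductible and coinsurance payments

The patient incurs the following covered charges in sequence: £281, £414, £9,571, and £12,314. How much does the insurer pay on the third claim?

Claim 1 (£281): fully absorbed by the deductible. Patient pays £281; OOP now £281. Plan pays £281 − £281 = £0.
Claim 2 (£414): deductible takes £269, £145 remains; coinsurance £145 × 50% = £72.50. Patient pays £341.50; OOP now £622.50. Plan pays £414 − £341.50 = £72.50.
Claim 3 (£9,571): 50% coinsurance on £9,571 = £4,785.50. OOP would hit £5,408 > £2,100, so the cap limits the patient to £2,100 − £622.50 = £1,477.50. Insurer: £9,571 − £1,477.50 = £8,093.50.

£8,093.50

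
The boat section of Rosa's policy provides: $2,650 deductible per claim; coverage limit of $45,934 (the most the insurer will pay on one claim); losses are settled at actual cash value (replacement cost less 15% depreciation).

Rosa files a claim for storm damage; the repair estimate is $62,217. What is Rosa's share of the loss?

Actual cash value after 15% depreciation: $62,217 × 85% = $52,884.45.
After the deductible, $52,884.45 − $2,650 = $50,234.45 remains.
The $45,934 per-incident cap binds; insurer pays $45,934.
Out of pocket: $62,217 − $45,934 = $16,283.

$16,283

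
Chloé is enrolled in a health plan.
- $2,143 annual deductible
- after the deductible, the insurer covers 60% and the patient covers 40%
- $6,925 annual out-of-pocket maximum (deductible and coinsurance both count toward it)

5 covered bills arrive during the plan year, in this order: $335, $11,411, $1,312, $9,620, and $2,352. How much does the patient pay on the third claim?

#1 ($335): all of it applies to the deductible. Patient owes $335 (running OOP $335).
#2 ($11,411): $1,808 to deductible, leaving $9,603; patient's 40% is $3,841.20. Patient owes $5,649.20 (running OOP $5,984.20).
#3 ($1,312): deductible already satisfied, so patient's share is 40% × $1,312 = $524.80. Patient pays $524.80; OOP now $6,509.

$524.80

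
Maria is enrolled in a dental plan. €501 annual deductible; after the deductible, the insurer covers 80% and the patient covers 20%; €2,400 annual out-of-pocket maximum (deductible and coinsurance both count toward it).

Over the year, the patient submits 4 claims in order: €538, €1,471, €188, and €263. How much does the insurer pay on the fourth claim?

#1 (€538): €501 finishes the deductible; €37 goes to coinsurance; 20% of €37 = €7.40. Cost to patient: €508.40. OOP to date €508.40. Insurer: €538 − €508.40 = €29.60.
#2 (€1,471): deductible met; 20% of €1,471 = €294.20. Patient owes €294.20 (running OOP €802.60). Insurer: €1,471 − €294.20 = €1,176.80.
#3 (€188): deductible met; 20% of €188 = €37.60. Patient pays €37.60; OOP now €840.20. Insurer: €188 − €37.60 = €150.40.
#4 (€263): 20% coinsurance on €263 = €52.60. Patient pays €52.60; OOP now €892.80. Plan pays €263 − €52.60 = €210.40.

€210.40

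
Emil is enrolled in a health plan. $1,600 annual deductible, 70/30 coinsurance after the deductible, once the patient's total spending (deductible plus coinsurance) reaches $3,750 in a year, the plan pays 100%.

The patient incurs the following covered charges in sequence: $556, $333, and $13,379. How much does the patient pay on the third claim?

Bill 1, $556: entire amount goes to the deductible. Cost to patient: $556. OOP to date $556.
Bill 2, $333: all of it applies to the deductible. Cost to patient: $333. OOP to date $889.
Bill 3, $13,379: $711 finishes the deductible; $12,668 goes to coinsurance; patient's 30% is $3,800.40. Together that's $711 + $3,800.40 = $4,511.40. OOP would hit $5,400.40 > $3,750, so the cap limits the patient to $3,750 − $889 = $2,861.

$2,861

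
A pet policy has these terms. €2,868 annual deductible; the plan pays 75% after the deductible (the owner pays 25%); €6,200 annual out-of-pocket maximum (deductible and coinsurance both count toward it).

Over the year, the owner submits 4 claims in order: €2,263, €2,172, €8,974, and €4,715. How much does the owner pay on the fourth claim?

€696.75

#1 (€2,263): all of it applies to the deductible. Owner pays €2,263; OOP now €2,263.
#2 (€2,172): €605 finishes the deductible; €1,567 goes to coinsurance; coinsurance €1,567 × 25% = €391.75. Owner pays €996.75; OOP now €3,259.75.
#3 (€8,974): deductible met; 25% of €8,974 = €2,243.50. Owner pays €2,243.50; OOP now €5,503.25.
#4 (€4,715): 25% coinsurance on €4,715 = €1,178.75. That would push OOP to €6,682, over the €6,200 cap, so owner pays €6,200 − €5,503.25 = €696.75.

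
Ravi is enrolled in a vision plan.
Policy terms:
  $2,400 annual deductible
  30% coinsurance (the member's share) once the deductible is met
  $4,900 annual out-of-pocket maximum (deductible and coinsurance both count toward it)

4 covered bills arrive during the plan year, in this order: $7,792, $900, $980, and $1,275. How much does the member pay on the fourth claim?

Claim 1 — $7,792: $2,400 finishes the deductible; $5,392 goes to coinsurance; coinsurance $5,392 × 30% = $1,617.60. Cost to member: $4,017.60. OOP to date $4,017.60.
Claim 2 — $900: deductible already satisfied, so member's share is 30% × $900 = $270. Member pays $270; OOP now $4,287.60.
Claim 3 — $980: 30% coinsurance on $980 = $294. Cost to member: $294. OOP to date $4,581.60.
Claim 4 — $1,275: deductible met; 30% of $1,275 = $382.50. OOP would hit $4,964.10 > $4,900, so the cap limits the member to $4,900 − $4,581.60 = $318.40.

$318.40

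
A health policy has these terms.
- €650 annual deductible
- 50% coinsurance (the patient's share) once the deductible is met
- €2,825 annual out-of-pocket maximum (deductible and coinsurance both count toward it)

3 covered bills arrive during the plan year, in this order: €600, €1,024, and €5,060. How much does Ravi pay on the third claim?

€1,688

Claim 1 (€600): fully absorbed by the deductible. Patient pays €600; OOP now €600.
Claim 2 (€1,024): €50 finishes the deductible; €974 goes to coinsurance; coinsurance €974 × 50% = €487. Patient owes €537 (running OOP €1,137).
Claim 3 (€5,060): 50% coinsurance on €5,060 = €2,530. OOP would hit €3,667 > €2,825, so the cap limits the patient to €2,825 − €1,137 = €1,688.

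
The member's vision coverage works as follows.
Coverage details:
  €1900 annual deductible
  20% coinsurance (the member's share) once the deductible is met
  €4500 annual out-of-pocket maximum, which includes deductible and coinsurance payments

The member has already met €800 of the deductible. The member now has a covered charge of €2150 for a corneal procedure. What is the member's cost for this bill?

€1310

Remaining deductible: €1900 − €800 = €1100.
The remaining €1050 (= €2150 − €1100) moves to coinsurance.
Coinsurance: €1050 × 20% = €210.
Member responsibility before any cap: €1100 + €210 = €1310.
Total out-of-pocket so far would be €800 + €1310 = €2110, below the €4500 cap — no reduction.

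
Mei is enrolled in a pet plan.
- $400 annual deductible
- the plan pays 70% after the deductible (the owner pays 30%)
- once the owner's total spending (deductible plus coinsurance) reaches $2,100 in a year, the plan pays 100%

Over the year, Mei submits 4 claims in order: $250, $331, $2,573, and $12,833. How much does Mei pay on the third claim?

Bill 1, $250: entire amount goes to the deductible. Cost to owner: $250. OOP to date $250.
Bill 2, $331: $150 finishes the deductible; $181 goes to coinsurance; coinsurance $181 × 30% = $54.30. Owner pays $204.30; OOP now $454.30.
Bill 3, $2,573: deductible already satisfied, so owner's share is 30% × $2,573 = $771.90. Owner pays $771.90; OOP now $1,226.20.

$771.90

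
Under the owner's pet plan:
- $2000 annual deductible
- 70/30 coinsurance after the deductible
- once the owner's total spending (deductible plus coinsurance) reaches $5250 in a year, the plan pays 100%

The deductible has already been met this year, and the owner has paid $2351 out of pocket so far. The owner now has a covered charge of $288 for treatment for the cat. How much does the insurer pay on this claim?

With the deductible met, the entire $288 is subject to coinsurance.
30% of $288 = $86.40 falls to the owner.
Cumulative spending $2351 + $86.40 = $2437.40 stays under the $5250 maximum.
The plan picks up $288 − $86.40 = $201.60.

$201.60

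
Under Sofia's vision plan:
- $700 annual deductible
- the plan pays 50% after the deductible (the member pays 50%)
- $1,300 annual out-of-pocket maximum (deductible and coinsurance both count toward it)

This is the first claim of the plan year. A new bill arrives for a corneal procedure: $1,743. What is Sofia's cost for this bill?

Deductible not yet touched, so the first $700 of the bill goes to the deductible.
That leaves $1,743 − $700 = $1,043 for coinsurance.
Member's 50% share of $1,043 is $521.50.
Member responsibility before any cap: $700 + $521.50 = $1,221.50.
Cumulative spending $0 + $1,221.50 = $1,221.50 stays under the $1,300 maximum.

$1,221.50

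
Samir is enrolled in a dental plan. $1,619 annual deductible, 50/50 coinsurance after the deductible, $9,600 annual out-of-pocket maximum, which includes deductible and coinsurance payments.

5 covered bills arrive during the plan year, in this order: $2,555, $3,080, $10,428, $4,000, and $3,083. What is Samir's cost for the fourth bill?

$759

Claim 1 — $2,555: deductible takes $1,619, $936 remains; patient's 50% is $468. Patient owes $2,087 (running OOP $2,087).
Claim 2 — $3,080: deductible already satisfied, so patient's share is 50% × $3,080 = $1,540. Patient owes $1,540 (running OOP $3,627).
Claim 3 — $10,428: deductible already satisfied, so patient's share is 50% × $10,428 = $5,214. Patient pays $5,214; OOP now $8,841.
Claim 4 — $4,000: 50% coinsurance on $4,000 = $2,000. That would push OOP to $10,841, over the $9,600 cap, so patient pays $9,600 − $8,841 = $759.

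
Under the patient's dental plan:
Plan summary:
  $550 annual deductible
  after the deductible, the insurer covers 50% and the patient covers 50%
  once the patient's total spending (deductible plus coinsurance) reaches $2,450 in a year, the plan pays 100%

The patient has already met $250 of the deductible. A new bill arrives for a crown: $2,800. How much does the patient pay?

Remaining deductible: $550 − $250 = $300.
That leaves $2,800 − $300 = $2,500 for coinsurance.
Coinsurance: $2,500 × 50% = $1,250.
So the patient owes $300 + $1,250 = $1,550 before any cap.
Cumulative spending $250 + $1,550 = $1,800 stays under the $2,450 maximum.

$1,550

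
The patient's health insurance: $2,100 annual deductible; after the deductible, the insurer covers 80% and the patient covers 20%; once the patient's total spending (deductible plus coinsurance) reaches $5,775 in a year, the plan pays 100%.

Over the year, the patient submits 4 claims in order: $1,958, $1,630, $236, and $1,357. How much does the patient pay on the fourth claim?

$271.40

Claim 1 — $1,958: fully absorbed by the deductible. Patient owes $1,958 (running OOP $1,958).
Claim 2 — $1,630: $142 finishes the deductible; $1,488 goes to coinsurance; patient's 20% is $297.60. Cost to patient: $439.60. OOP to date $2,397.60.
Claim 3 — $236: 20% coinsurance on $236 = $47.20. Patient pays $47.20; OOP now $2,444.80.
Claim 4 — $1,357: 20% coinsurance on $1,357 = $271.40. Cost to patient: $271.40. OOP to date $2,716.20.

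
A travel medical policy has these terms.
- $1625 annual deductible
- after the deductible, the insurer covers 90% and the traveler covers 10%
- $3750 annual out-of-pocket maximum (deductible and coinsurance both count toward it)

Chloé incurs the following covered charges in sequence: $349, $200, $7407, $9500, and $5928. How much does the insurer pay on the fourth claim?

Bill 1, $349: fully absorbed by the deductible. Traveler owes $349 (running OOP $349). Insurer: $349 − $349 = $0.
Bill 2, $200: all of it applies to the deductible. Traveler owes $200 (running OOP $549). Plan pays $200 − $200 = $0.
Bill 3, $7407: $1076 to deductible, leaving $6331; traveler's 10% is $633.10. Cost to traveler: $1709.10. OOP to date $2258.10. Insurer: $7407 − $1709.10 = $5697.90.
Bill 4, $9500: deductible met; 10% of $9500 = $950. Cost to traveler: $950. OOP to date $3208.10. Insurer: $9500 − $950 = $8550.

$8550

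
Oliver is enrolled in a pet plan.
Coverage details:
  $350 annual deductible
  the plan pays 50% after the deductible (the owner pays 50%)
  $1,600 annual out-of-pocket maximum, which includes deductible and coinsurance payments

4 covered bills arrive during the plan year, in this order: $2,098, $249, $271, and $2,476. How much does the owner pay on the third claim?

$135.50

Bill 1, $2,098: $350 finishes the deductible; $1,748 goes to coinsurance; 50% of $1,748 = $874. Cost to owner: $1,224. OOP to date $1,224.
Bill 2, $249: 50% coinsurance on $249 = $124.50. Owner owes $124.50 (running OOP $1,348.50).
Bill 3, $271: 50% coinsurance on $271 = $135.50. Owner pays $135.50; OOP now $1,484.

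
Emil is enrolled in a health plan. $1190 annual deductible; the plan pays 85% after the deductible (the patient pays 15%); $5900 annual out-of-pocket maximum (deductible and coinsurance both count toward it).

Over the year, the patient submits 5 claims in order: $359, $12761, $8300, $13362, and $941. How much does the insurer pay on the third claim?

Claim 1 ($359): fully absorbed by the deductible. Cost to patient: $359. OOP to date $359. Plan pays $359 − $359 = $0.
Claim 2 ($12761): $831 to deductible, leaving $11930; coinsurance $11930 × 15% = $1789.50. Cost to patient: $2620.50. OOP to date $2979.50. Insurer: $12761 − $2620.50 = $10140.50.
Claim 3 ($8300): deductible met; 15% of $8300 = $1245. Patient pays $1245; OOP now $4224.50. Plan pays $8300 − $1245 = $7055.

$7055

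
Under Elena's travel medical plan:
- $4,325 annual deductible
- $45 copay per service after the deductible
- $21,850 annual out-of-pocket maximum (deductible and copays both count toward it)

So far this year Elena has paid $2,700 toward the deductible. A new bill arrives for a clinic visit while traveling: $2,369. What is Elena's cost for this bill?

$1,670

Deductible still to meet: $4,325 − $2,700 = $1,625.
That leaves $2,369 − $1,625 = $744 for the copay.
Copay on this service: $45.
That puts the traveler's cost at $1,625 + $45 = $1,670 before any cap.
Cumulative spending $2,700 + $1,670 = $4,370 stays under the $21,850 maximum.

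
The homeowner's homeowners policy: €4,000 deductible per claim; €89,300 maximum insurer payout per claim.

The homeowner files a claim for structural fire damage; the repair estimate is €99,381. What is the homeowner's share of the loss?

Subtract the deductible: €99,381 − €4,000 = €95,381.
Since €95,381 > €89,300, the payout is capped at €89,300.
Homeowner's share is the uncovered remainder: €99,381 − €89,300 = €10,081.

€10,081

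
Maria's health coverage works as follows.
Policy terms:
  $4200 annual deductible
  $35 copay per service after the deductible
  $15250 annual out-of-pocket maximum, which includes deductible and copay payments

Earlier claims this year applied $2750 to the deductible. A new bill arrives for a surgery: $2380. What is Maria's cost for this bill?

$1485

$2750 of the $4200 deductible is already met, leaving $1450.
After the $1450 deductible portion, $2380 − $1450 = $930 is subject to the copay.
Copay on this service: $35.
Patient responsibility before any cap: $1450 + $35 = $1485.
Total out-of-pocket so far would be $2750 + $1485 = $4235, below the $15250 cap — no reduction.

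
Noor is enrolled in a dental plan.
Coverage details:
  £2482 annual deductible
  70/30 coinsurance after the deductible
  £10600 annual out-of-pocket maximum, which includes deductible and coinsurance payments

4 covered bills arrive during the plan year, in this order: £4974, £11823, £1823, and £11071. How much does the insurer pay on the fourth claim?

£7794.40

Claim 1 — £4974: deductible takes £2482, £2492 remains; patient's 30% is £747.60. Patient pays £3229.60; OOP now £3229.60. Plan pays £4974 − £3229.60 = £1744.40.
Claim 2 — £11823: deductible met; 30% of £11823 = £3546.90. Cost to patient: £3546.90. OOP to date £6776.50. Insurer: £11823 − £3546.90 = £8276.10.
Claim 3 — £1823: deductible already satisfied, so patient's share is 30% × £1823 = £546.90. Cost to patient: £546.90. OOP to date £7323.40. Plan pays £1823 − £546.90 = £1276.10.
Claim 4 — £11071: deductible already satisfied, so patient's share is 30% × £11071 = £3321.30. That would push OOP to £10644.70, over the £10600 cap, so patient pays £10600 − £7323.40 = £3276.60. Insurer: £11071 − £3276.60 = £7794.40.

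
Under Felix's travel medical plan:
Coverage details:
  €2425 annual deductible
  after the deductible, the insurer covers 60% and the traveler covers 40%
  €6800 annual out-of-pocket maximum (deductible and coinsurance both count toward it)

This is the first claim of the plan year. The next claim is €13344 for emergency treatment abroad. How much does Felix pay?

€6792.60

Nothing has been paid toward the €2425 deductible, so the first €2425 of this charge is applied there.
The remaining €10919 (= €13344 − €2425) moves to coinsurance.
Coinsurance: €10919 × 40% = €4367.60.
Traveler responsibility before any cap: €2425 + €4367.60 = €6792.60.
Total out-of-pocket so far would be €0 + €6792.60 = €6792.60, below the €6800 cap — no reduction.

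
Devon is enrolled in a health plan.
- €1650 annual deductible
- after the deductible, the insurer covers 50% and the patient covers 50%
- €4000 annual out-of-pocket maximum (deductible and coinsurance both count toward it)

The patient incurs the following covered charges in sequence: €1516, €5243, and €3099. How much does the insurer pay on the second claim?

€2759

Claim 1 — €1516: all of it applies to the deductible. Cost to patient: €1516. OOP to date €1516. Insurer: €1516 − €1516 = €0.
Claim 2 — €5243: €134 finishes the deductible; €5109 goes to coinsurance; patient's 50% is €2554.50. Deductible plus coinsurance: €134 + €2554.50 = €2688.50. That would push OOP to €4204.50, over the €4000 cap, so patient pays €4000 − €1516 = €2484. Insurer: €5243 − €2484 = €2759.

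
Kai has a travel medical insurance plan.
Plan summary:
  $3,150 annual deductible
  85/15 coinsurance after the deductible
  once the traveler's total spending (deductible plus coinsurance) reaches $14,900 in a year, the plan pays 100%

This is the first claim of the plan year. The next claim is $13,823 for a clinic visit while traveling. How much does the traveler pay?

$4,750.95

The full $3,150 deductible is still open; $3,150 of this bill applies to it.
The remaining $10,673 (= $13,823 − $3,150) moves to coinsurance.
Traveler's 15% share of $10,673 is $1,600.95.
So the traveler owes $3,150 + $1,600.95 = $4,750.95 before any cap.
Cumulative spending $0 + $4,750.95 = $4,750.95 stays under the $14,900 maximum.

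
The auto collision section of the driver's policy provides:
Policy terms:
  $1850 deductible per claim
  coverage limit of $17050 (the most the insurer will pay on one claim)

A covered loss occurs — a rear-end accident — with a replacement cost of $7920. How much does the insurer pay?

Subtract the deductible: $7920 − $1850 = $6070.
$6070 ≤ $17050, so the limit doesn't bind; insurer pays $6070.

$6070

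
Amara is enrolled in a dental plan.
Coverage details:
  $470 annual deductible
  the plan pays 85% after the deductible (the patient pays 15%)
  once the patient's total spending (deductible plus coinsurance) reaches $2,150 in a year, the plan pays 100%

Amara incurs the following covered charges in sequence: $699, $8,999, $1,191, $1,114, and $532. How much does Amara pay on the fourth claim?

$117.15

Claim 1 — $699: deductible takes $470, $229 remains; patient's 15% is $34.35. Cost to patient: $504.35. OOP to date $504.35.
Claim 2 — $8,999: deductible met; 15% of $8,999 = $1,349.85. Patient pays $1,349.85; OOP now $1,854.20.
Claim 3 — $1,191: deductible already satisfied, so patient's share is 15% × $1,191 = $178.65. Patient owes $178.65 (running OOP $2,032.85).
Claim 4 — $1,114: deductible already satisfied, so patient's share is 15% × $1,114 = $167.10. That would push OOP to $2,199.95, over the $2,150 cap, so patient pays $2,150 − $2,032.85 = $117.15.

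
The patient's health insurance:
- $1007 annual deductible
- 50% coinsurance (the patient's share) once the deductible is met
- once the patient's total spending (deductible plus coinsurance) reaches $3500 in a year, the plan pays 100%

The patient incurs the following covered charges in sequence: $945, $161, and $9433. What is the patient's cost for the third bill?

Claim 1 — $945: fully absorbed by the deductible. Patient pays $945; OOP now $945.
Claim 2 — $161: $62 to deductible, leaving $99; patient's 50% is $49.50. Cost to patient: $111.50. OOP to date $1056.50.
Claim 3 — $9433: 50% coinsurance on $9433 = $4716.50. OOP would hit $5773 > $3500, so the cap limits the patient to $3500 − $1056.50 = $2443.50.

$2443.50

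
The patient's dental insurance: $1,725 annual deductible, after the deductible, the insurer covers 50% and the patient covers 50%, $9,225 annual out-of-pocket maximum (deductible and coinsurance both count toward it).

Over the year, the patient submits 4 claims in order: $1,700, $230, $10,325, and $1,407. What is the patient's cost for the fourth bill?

Claim 1 — $1,700: all of it applies to the deductible. Patient pays $1,700; OOP now $1,700.
Claim 2 — $230: deductible takes $25, $205 remains; patient's 50% is $102.50. Patient owes $127.50 (running OOP $1,827.50).
Claim 3 — $10,325: deductible already satisfied, so patient's share is 50% × $10,325 = $5,162.50. Patient pays $5,162.50; OOP now $6,990.
Claim 4 — $1,407: 50% coinsurance on $1,407 = $703.50. Patient owes $703.50 (running OOP $7,693.50).

$703.50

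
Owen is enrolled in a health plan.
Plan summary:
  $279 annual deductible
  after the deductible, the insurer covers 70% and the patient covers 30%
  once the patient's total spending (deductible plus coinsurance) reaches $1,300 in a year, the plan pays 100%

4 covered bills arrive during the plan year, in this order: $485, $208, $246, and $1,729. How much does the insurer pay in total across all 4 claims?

$1,672.30

Claim 1 ($485): $279 finishes the deductible; $206 goes to coinsurance; 30% of $206 = $61.80. Patient owes $340.80 (running OOP $340.80). Plan pays $485 − $340.80 = $144.20.
Claim 2 ($208): 30% coinsurance on $208 = $62.40. Cost to patient: $62.40. OOP to date $403.20. Plan pays $208 − $62.40 = $145.60.
Claim 3 ($246): deductible met; 30% of $246 = $73.80. Patient owes $73.80 (running OOP $477). Plan pays $246 − $73.80 = $172.20.
Claim 4 ($1,729): deductible already satisfied, so patient's share is 30% × $1,729 = $518.70. Patient pays $518.70; OOP now $995.70. Plan pays $1,729 − $518.70 = $1,210.30.
Insurer total = bills − patient's total = $2,668 − $995.70 = $1,672.30.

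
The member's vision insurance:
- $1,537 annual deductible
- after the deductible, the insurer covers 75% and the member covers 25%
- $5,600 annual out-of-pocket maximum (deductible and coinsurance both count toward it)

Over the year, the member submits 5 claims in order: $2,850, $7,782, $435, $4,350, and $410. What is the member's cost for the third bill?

Claim 1 ($2,850): deductible takes $1,537, $1,313 remains; member's 25% is $328.25. Member owes $1,865.25 (running OOP $1,865.25).
Claim 2 ($7,782): deductible already satisfied, so member's share is 25% × $7,782 = $1,945.50. Cost to member: $1,945.50. OOP to date $3,810.75.
Claim 3 ($435): deductible already satisfied, so member's share is 25% × $435 = $108.75. Member owes $108.75 (running OOP $3,919.50).

$108.75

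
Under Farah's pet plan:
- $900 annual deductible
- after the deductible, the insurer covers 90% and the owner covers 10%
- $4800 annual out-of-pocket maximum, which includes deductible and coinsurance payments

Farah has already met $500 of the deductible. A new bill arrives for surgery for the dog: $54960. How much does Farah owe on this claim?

$4300

Deductible still to meet: $900 − $500 = $400.
That leaves $54960 − $400 = $54560 for coinsurance.
10% of $54560 = $5456 falls to the owner.
So the owner owes $400 + $5456 = $5856 before any cap.
Year-to-date out-of-pocket would reach $500 + $5856 = $6356, above the $4800 maximum, so the owner pays only $4800 − $500 = $4300.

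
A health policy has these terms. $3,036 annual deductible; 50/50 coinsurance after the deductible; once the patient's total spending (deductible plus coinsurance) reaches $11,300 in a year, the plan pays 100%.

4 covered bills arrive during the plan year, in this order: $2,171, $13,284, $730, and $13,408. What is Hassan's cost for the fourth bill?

#1 ($2,171): entire amount goes to the deductible. Patient owes $2,171 (running OOP $2,171).
#2 ($13,284): $865 to deductible, leaving $12,419; 50% of $12,419 = $6,209.50. Patient pays $7,074.50; OOP now $9,245.50.
#3 ($730): deductible already satisfied, so patient's share is 50% × $730 = $365. Cost to patient: $365. OOP to date $9,610.50.
#4 ($13,408): 50% coinsurance on $13,408 = $6,704. Adding that to $9,610.50 gives $16,314.50, past the $11,300 cap; patient pays only $11,300 − $9,610.50 = $1,689.50.

$1,689.50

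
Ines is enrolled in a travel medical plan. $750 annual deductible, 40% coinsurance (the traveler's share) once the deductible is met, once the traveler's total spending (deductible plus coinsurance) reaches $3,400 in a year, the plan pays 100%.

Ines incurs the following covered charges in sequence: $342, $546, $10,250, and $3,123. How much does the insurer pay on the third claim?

$7,655.20

Bill 1, $342: all of it applies to the deductible. Cost to traveler: $342. OOP to date $342. Plan pays $342 − $342 = $0.
Bill 2, $546: $408 to deductible, leaving $138; traveler's 40% is $55.20. Cost to traveler: $463.20. OOP to date $805.20. Insurer: $546 − $463.20 = $82.80.
Bill 3, $10,250: 40% coinsurance on $10,250 = $4,100. That would push OOP to $4,905.20, over the $3,400 cap, so traveler pays $3,400 − $805.20 = $2,594.80. Plan pays $10,250 − $2,594.80 = $7,655.20.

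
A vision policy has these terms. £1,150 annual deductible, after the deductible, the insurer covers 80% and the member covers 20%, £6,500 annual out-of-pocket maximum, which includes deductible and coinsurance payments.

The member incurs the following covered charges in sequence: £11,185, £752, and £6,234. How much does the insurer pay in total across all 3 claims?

£13,616.80

Bill 1, £11,185: £1,150 to deductible, leaving £10,035; member's 20% is £2,007. Cost to member: £3,157. OOP to date £3,157. Plan pays £11,185 − £3,157 = £8,028.
Bill 2, £752: 20% coinsurance on £752 = £150.40. Member owes £150.40 (running OOP £3,307.40). Plan pays £752 − £150.40 = £601.60.
Bill 3, £6,234: 20% coinsurance on £6,234 = £1,246.80. Member pays £1,246.80; OOP now £4,554.20. Plan pays £6,234 − £1,246.80 = £4,987.20.
Insurer total = bills − member's total = £18,171 − £4,554.20 = £13,616.80.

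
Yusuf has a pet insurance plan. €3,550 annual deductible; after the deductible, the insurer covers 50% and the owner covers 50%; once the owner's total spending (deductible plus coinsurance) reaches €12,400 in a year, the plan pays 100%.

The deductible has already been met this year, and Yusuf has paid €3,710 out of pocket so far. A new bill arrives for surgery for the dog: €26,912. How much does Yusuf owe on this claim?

With the deductible met, the entire €26,912 is subject to coinsurance.
50% of €26,912 = €13,456 falls to the owner.
That would bring total out-of-pocket to €17,166, past the €12,400 cap. The owner is capped at €12,400 − €3,710 = €8,690 on this claim.

€8,690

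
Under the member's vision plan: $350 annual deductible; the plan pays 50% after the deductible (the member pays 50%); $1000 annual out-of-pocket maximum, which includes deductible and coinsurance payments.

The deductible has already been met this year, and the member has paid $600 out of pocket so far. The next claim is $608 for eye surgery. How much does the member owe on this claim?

With the deductible met, the entire $608 is subject to coinsurance.
50% of $608 = $304 falls to the member.
Cumulative spending $600 + $304 = $904 stays under the $1000 maximum.

$304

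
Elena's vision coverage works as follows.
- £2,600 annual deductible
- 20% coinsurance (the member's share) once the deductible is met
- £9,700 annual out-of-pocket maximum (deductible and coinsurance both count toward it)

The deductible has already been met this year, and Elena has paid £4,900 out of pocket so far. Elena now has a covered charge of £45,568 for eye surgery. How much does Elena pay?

£4,800

The deductible is already satisfied, so the full bill goes to coinsurance.
20% of £45,568 = £9,113.60 falls to the member.
That would bring total out-of-pocket to £14,013.60, past the £9,700 cap. The member is capped at £9,700 − £4,900 = £4,800 on this claim.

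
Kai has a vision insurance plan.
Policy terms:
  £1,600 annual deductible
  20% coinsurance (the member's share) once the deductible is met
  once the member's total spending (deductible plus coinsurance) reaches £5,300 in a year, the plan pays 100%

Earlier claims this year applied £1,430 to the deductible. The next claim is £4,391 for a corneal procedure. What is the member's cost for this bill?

Remaining deductible: £1,600 − £1,430 = £170.
That leaves £4,391 − £170 = £4,221 for coinsurance.
20% of £4,221 = £844.20 falls to the member.
Member responsibility before any cap: £170 + £844.20 = £1,014.20.
Cumulative spending £1,430 + £1,014.20 = £2,444.20 stays under the £5,300 maximum.

£1,014.20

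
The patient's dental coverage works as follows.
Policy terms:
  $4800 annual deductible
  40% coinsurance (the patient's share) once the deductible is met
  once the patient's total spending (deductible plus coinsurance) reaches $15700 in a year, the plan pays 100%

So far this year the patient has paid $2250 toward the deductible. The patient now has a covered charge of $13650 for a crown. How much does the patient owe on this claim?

$6990

$2250 of the $4800 deductible is already met, leaving $2550.
After the $2550 deductible portion, $13650 − $2550 = $11100 is subject to coinsurance.
Patient's 40% share of $11100 is $4440.
Patient responsibility before any cap: $2550 + $4440 = $6990.
Cumulative spending $2250 + $6990 = $9240 stays under the $15700 maximum.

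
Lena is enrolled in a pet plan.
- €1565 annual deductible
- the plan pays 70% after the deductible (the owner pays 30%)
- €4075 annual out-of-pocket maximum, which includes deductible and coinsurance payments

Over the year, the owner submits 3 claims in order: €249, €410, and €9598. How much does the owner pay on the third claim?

€3416

Bill 1, €249: all of it applies to the deductible. Owner owes €249 (running OOP €249).
Bill 2, €410: entire amount goes to the deductible. Owner owes €410 (running OOP €659).
Bill 3, €9598: deductible takes €906, €8692 remains; owner's 30% is €2607.60. Deductible plus coinsurance: €906 + €2607.60 = €3513.60. OOP would hit €4172.60 > €4075, so the cap limits the owner to €4075 − €659 = €3416.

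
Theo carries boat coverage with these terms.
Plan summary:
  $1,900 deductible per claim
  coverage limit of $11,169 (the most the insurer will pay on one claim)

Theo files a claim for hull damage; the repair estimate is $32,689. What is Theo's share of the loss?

After the deductible, $32,689 − $1,900 = $30,789 remains.
The $11,169 per-incident cap binds; insurer pays $11,169.
Out of pocket: $32,689 − $11,169 = $21,520.

$21,520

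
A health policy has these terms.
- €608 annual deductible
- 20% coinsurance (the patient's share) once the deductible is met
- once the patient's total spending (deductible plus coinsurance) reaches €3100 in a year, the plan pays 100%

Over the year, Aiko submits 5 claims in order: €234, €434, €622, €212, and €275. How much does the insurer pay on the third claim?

#1 (€234): fully absorbed by the deductible. Patient owes €234 (running OOP €234). Insurer: €234 − €234 = €0.
#2 (€434): €374 to deductible, leaving €60; coinsurance €60 × 20% = €12. Patient pays €386; OOP now €620. Plan pays €434 − €386 = €48.
#3 (€622): 20% coinsurance on €622 = €124.40. Patient pays €124.40; OOP now €744.40. Insurer: €622 − €124.40 = €497.60.

€497.60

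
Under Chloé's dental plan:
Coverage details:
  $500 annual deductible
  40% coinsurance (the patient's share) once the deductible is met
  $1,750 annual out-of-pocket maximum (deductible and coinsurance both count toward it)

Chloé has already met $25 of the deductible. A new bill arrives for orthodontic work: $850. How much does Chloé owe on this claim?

$625

Remaining deductible: $500 − $25 = $475.
The remaining $375 (= $850 − $475) moves to coinsurance.
40% of $375 = $150 falls to the patient.
Patient responsibility before any cap: $475 + $150 = $625.
Cumulative spending $25 + $625 = $650 stays under the $1,750 maximum.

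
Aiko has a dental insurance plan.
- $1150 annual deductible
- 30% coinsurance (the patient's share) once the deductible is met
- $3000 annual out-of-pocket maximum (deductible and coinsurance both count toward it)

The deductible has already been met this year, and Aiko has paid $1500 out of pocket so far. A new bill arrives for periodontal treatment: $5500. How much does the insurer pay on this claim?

$4000

The deductible is already satisfied, so the full bill goes to coinsurance.
Coinsurance: $5500 × 30% = $1650.
That would bring total out-of-pocket to $3150, past the $3000 cap. The patient is capped at $3000 − $1500 = $1500 on this claim.
The insurer covers the remainder: $5500 − $1500 = $4000.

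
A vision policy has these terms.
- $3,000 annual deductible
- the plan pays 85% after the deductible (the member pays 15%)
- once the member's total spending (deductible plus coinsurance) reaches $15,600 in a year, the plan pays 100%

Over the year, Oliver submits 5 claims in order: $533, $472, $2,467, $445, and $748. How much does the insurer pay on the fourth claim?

$378.25

#1 ($533): fully absorbed by the deductible. Member owes $533 (running OOP $533). Plan pays $533 − $533 = $0.
#2 ($472): entire amount goes to the deductible. Member pays $472; OOP now $1,005. Insurer: $472 − $472 = $0.
#3 ($2,467): deductible takes $1,995, $472 remains; member's 15% is $70.80. Member pays $2,065.80; OOP now $3,070.80. Insurer: $2,467 − $2,065.80 = $401.20.
#4 ($445): deductible already satisfied, so member's share is 15% × $445 = $66.75. Member pays $66.75; OOP now $3,137.55. Insurer: $445 − $66.75 = $378.25.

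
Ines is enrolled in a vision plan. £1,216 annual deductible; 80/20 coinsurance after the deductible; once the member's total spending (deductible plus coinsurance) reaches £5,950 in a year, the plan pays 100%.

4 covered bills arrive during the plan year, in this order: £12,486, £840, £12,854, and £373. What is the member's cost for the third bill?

£2,312

Bill 1, £12,486: deductible takes £1,216, £11,270 remains; 20% of £11,270 = £2,254. Member owes £3,470 (running OOP £3,470).
Bill 2, £840: deductible met; 20% of £840 = £168. Member pays £168; OOP now £3,638.
Bill 3, £12,854: 20% coinsurance on £12,854 = £2,570.80. Adding that to £3,638 gives £6,208.80, past the £5,950 cap; member pays only £5,950 − £3,638 = £2,312.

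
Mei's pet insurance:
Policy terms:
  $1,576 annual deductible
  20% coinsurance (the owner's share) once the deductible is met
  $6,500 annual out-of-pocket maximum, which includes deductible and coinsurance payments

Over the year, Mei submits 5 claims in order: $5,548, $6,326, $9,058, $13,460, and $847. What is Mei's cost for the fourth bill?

Bill 1, $5,548: deductible takes $1,576, $3,972 remains; coinsurance $3,972 × 20% = $794.40. Owner pays $2,370.40; OOP now $2,370.40.
Bill 2, $6,326: deductible met; 20% of $6,326 = $1,265.20. Owner owes $1,265.20 (running OOP $3,635.60).
Bill 3, $9,058: deductible already satisfied, so owner's share is 20% × $9,058 = $1,811.60. Owner owes $1,811.60 (running OOP $5,447.20).
Bill 4, $13,460: deductible already satisfied, so owner's share is 20% × $13,460 = $2,692. OOP would hit $8,139.20 > $6,500, so the cap limits the owner to $6,500 − $5,447.20 = $1,052.80.

$1,052.80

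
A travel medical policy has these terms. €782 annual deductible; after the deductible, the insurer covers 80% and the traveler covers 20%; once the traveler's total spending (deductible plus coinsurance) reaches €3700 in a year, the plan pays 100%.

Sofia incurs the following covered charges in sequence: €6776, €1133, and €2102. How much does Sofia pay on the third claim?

Claim 1 (€6776): €782 finishes the deductible; €5994 goes to coinsurance; 20% of €5994 = €1198.80. Cost to traveler: €1980.80. OOP to date €1980.80.
Claim 2 (€1133): deductible already satisfied, so traveler's share is 20% × €1133 = €226.60. Traveler pays €226.60; OOP now €2207.40.
Claim 3 (€2102): deductible already satisfied, so traveler's share is 20% × €2102 = €420.40. Traveler owes €420.40 (running OOP €2627.80).

€420.40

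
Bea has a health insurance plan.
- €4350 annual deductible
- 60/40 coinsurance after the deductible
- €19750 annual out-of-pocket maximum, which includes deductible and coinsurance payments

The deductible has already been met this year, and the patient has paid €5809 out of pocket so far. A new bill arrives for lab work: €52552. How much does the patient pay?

With the deductible met, the entire €52552 is subject to coinsurance.
Coinsurance: €52552 × 40% = €21020.80.
That would bring total out-of-pocket to €26829.80, past the €19750 cap. The patient is capped at €19750 − €5809 = €13941 on this claim.

€13941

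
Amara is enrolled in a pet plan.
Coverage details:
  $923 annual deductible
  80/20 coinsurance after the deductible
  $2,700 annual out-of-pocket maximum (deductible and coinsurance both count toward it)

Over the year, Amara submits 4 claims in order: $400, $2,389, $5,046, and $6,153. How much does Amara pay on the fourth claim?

$394.60

Claim 1 — $400: entire amount goes to the deductible. Owner owes $400 (running OOP $400).
Claim 2 — $2,389: $523 to deductible, leaving $1,866; owner's 20% is $373.20. Owner owes $896.20 (running OOP $1,296.20).
Claim 3 — $5,046: deductible already satisfied, so owner's share is 20% × $5,046 = $1,009.20. Owner pays $1,009.20; OOP now $2,305.40.
Claim 4 — $6,153: deductible met; 20% of $6,153 = $1,230.60. Adding that to $2,305.40 gives $3,536, past the $2,700 cap; owner pays only $2,700 − $2,305.40 = $394.60.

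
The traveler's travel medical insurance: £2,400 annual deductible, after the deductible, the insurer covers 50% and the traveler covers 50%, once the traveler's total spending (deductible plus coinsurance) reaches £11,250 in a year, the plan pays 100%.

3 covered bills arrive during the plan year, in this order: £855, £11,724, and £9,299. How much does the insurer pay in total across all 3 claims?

£10,628

Claim 1 — £855: fully absorbed by the deductible. Traveler owes £855 (running OOP £855). Insurer: £855 − £855 = £0.
Claim 2 — £11,724: deductible takes £1,545, £10,179 remains; traveler's 50% is £5,089.50. Cost to traveler: £6,634.50. OOP to date £7,489.50. Plan pays £11,724 − £6,634.50 = £5,089.50.
Claim 3 — £9,299: deductible already satisfied, so traveler's share is 50% × £9,299 = £4,649.50. That would push OOP to £12,139, over the £11,250 cap, so traveler pays £11,250 − £7,489.50 = £3,760.50. Plan pays £9,299 − £3,760.50 = £5,538.50.
Insurer total: £0 + £5,089.50 + £5,538.50 = £10,628.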